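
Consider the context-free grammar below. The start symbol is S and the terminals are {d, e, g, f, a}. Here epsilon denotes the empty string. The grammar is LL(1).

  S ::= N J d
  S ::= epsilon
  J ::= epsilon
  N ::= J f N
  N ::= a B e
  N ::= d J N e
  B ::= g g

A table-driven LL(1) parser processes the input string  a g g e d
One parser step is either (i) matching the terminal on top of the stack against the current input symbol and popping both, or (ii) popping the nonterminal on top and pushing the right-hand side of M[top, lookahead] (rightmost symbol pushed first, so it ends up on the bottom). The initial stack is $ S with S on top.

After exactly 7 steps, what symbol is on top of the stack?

     Stack        Input        Action
  1  $ S          a g g e d $  expand S ::= N J d
  2  $ d J N      a g g e d $  expand N ::= a B e
  3  $ d J e B a  a g g e d $  match a
  4  $ d J e B    g g e d $    expand B ::= g g
  5  $ d J e g g  g g e d $    match g
  6  $ d J e g    g e d $      match g
  7  $ d J e      e d $        match e
Stack after step 7: $ d J (top = J).

J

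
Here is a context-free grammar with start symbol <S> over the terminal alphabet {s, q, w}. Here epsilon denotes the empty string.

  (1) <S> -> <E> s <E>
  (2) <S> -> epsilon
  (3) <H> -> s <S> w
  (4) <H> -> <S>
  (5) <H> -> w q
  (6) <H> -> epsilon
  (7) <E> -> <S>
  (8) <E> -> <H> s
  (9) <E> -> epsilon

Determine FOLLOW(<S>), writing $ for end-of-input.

FIRST(<S>): from <S>-><E> s <E> we get {s, w}; from <S>->epsilon we get {epsilon}. So FIRST(<S>) = {epsilon, s, w}.
FIRST(<H>): from <H>->s <S> w we get {s}; from <H>-><S> we get {epsilon, s, w}; from <H>->w q we get {w}; from <H>->epsilon we get {epsilon}. So FIRST(<H>) = {epsilon, s, w}.
FIRST(<E>): from <E>-><S> we get {epsilon, s, w}; from <E>-><H> s we get {s, w}; from <E>->epsilon we get {epsilon}. So FIRST(<E>) = {epsilon, s, w}.
FOLLOW(<S>) includes $ since <S> is the start symbol.
FOLLOW(<H>): in <E>-><H> s, <H> is followed by s with FIRST {s}. Thus FOLLOW(<H>) = {s}.
FOLLOW(<S>): in <H>->s <S> w, <S> is followed by w with FIRST {w}; in <H>-><S>, the suffix after <S> is empty, so FOLLOW(<S>) ⊇ FOLLOW(<H>) = {s}; in <E>-><S>, the suffix after <S> is empty, so FOLLOW(<S>) ⊇ FOLLOW(<E>) = {$, s, w}. Thus FOLLOW(<S>) = {$, s, w}.
FOLLOW(<E>): in <S>-><E> s <E> (occurrence 1), <E> is followed by s <E> with FIRST {s}; in <S>-><E> s <E> (occurrence 2), the suffix after <E> is empty, so FOLLOW(<E>) ⊇ FOLLOW(<S>) = {$, s, w}. Thus FOLLOW(<E>) = {$, s, w}.

{$, s, w}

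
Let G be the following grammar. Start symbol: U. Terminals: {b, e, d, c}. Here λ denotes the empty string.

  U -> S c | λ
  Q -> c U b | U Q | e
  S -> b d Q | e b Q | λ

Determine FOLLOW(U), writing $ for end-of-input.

{$, b, c, e}

FIRST(S) = {λ, b, e}
FIRST(U) = {λ, b, c, e}  (via S c)
FIRST(Q) = {b, c, e}  (via U Q)
FOLLOW(U) includes $ since U is the start symbol.
FOLLOW(U): in Q->c U b, U is followed by b with FIRST {b}; in Q->U Q, U is followed by Q with FIRST {b, c, e}. Thus FOLLOW(U) = {$, b, c, e}.
FOLLOW(S): in U->S c, S is followed by c with FIRST {c}. Thus FOLLOW(S) = {c}.
FOLLOW(Q): in Q->U Q, the suffix after Q is empty (adds nothing new); in S->b d Q, the suffix after Q is empty, so FOLLOW(Q) ⊇ FOLLOW(S) = {c}; in S->e b Q, the suffix after Q is empty, so FOLLOW(Q) ⊇ FOLLOW(S) = {c}. Thus FOLLOW(Q) = {c}.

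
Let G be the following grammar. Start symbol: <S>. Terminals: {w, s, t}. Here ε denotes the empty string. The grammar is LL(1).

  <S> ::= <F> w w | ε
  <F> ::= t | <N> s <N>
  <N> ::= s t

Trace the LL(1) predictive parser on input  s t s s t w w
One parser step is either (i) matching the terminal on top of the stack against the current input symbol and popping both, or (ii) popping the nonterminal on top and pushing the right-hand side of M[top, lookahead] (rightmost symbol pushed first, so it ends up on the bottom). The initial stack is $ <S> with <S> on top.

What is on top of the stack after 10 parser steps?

w

      Stack            Input            Action
   1  $ <S>            s t s s t w w $  expand <S> ::= <F> w w
   2  $ w w <F>        s t s s t w w $  expand <F> ::= <N> s <N>
   3  $ w w <N> s <N>  s t s s t w w $  expand <N> ::= s t
   4  $ w w <N> s t s  s t s s t w w $  match s
   5  $ w w <N> s t    t s s t w w $    match t
   6  $ w w <N> s      s s t w w $      match s
   7  $ w w <N>        s t w w $        expand <N> ::= s t
   8  $ w w t s        s t w w $        match s
   9  $ w w t          t w w $          match t
  10  $ w w            w w $            match w
Stack after step 10: $ w (top = w).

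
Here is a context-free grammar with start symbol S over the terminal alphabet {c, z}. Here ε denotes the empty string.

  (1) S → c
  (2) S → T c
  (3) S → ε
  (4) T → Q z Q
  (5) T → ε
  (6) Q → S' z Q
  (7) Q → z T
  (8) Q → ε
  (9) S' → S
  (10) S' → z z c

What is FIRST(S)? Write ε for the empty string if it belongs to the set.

{ε, c, z}

FIRST(S) = {ε, c, z}  (via T c)
FIRST(S') = {ε, c, z}  (via S)
FIRST(Q) = {ε, c, z}  (via S' z Q)
FIRST(T) = {ε, c, z}  (via Q z Q)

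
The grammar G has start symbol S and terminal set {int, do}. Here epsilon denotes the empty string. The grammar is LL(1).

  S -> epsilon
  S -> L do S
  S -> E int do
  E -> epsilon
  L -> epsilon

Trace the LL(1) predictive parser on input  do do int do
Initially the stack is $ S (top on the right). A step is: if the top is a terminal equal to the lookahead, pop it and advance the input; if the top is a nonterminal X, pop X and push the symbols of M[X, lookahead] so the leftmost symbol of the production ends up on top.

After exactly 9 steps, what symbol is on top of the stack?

do

     Stack       Input           Action
  1  $ S         do do int do $  expand S -> L do S
  2  $ S do L    do do int do $  expand L -> epsilon
  3  $ S do      do do int do $  match do
  4  $ S         do int do $     expand S -> L do S
  5  $ S do L    do int do $     expand L -> epsilon
  6  $ S do      do int do $     match do
  7  $ S         int do $        expand S -> E int do
  8  $ do int E  int do $        expand E -> epsilon
  9  $ do int    int do $        match int
Stack after step 9: $ do (top = do).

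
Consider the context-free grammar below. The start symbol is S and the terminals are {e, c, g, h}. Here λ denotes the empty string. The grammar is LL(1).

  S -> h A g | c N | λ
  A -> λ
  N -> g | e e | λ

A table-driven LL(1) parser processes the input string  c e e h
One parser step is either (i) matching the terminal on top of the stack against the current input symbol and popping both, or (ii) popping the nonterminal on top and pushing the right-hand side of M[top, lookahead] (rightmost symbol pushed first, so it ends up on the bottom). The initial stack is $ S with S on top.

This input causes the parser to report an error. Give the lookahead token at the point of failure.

     Stack  Input      Action
  1  $ S    c e e h $  expand S -> c N
  2  $ N c  c e e h $  match c
  3  $ N    e e h $    expand N -> e e
  4  $ e e  e e h $    match e
  5  $ e    e h $      match e
  6  $      h $        error: stack empty but input remains

h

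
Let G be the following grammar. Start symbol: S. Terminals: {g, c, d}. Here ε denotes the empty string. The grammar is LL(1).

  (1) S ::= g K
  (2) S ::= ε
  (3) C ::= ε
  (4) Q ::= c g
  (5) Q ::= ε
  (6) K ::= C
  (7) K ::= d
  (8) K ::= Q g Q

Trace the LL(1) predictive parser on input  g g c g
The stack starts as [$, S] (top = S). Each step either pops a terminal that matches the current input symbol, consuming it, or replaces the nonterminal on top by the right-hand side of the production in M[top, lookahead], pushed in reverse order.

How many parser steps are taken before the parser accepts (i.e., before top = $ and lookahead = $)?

step 1: stack=$ S  input=g g c g $  — expand S ::= g K
step 2: stack=$ K g  input=g g c g $  — match g
step 3: stack=$ K  input=g c g $  — expand K ::= Q g Q
step 4: stack=$ Q g Q  input=g c g $  — expand Q ::= ε
step 5: stack=$ Q g  input=g c g $  — match g
step 6: stack=$ Q  input=c g $  — expand Q ::= c g
step 7: stack=$ g c  input=c g $  — match c
step 8: stack=$ g  input=g $  — match g
Accept reached after 8 steps.

8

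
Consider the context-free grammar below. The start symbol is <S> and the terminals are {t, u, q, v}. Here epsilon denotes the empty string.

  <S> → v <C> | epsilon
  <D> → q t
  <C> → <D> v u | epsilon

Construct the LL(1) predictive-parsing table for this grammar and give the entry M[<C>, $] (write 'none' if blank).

<C> → epsilon

FIRST(<S>): from <S>→v <C> we get {v}; from <S>→epsilon we get {epsilon}. So FIRST(<S>) = {epsilon, v}.
FIRST(<D>): from <D>→q t we get {q}. So FIRST(<D>) = {q}.
FIRST(<C>): from <C>→<D> v u we get {q}; from <C>→epsilon we get {epsilon}. So FIRST(<C>) = {epsilon, q}.
FOLLOW(<S>) includes $ since <S> is the start symbol.
FOLLOW(<S>): <S> appears on no right-hand side. Thus FOLLOW(<S>) = {$}.
FOLLOW(<C>): in <S>→v <C>, the suffix after <C> is empty, so FOLLOW(<C>) ⊇ FOLLOW(<S>) = {$}. Thus FOLLOW(<C>) = {$}.
For <C> → <D> v u: FIRST(<D> v u) = {q}, so it goes in M[<C>, t] for t ∈ {q}.
For <C> → epsilon: FIRST(epsilon) = {epsilon}, so it goes in M[<C>, t] for t ∈ {}; since epsilon ∈ FIRST, also for every t ∈ FOLLOW(<C>) = {$}.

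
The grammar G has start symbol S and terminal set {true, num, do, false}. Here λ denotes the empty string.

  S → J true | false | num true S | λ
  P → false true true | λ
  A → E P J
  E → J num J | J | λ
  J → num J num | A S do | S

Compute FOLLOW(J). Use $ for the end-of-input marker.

{do, false, num, true}

FIRST(P): from P→false true true we get {false}; from P→λ we get {λ}. So FIRST(P) = {λ, false}.
FIRST(S): from S→J true we get {do, false, num, true}; from S→false we get {false}; from S→num true S we get {num}; from S→λ we get {λ}. So FIRST(S) = {λ, do, false, num, true}.
FIRST(A): from A→E P J we get {λ, do, false, num, true}. So FIRST(A) = {λ, do, false, num, true}.
FIRST(J): from J→num J num we get {num}; from J→A S do we get {do, false, num, true}; from J→S we get {λ, do, false, num, true}. So FIRST(J) = {λ, do, false, num, true}.
FIRST(E): from E→J num J we get {do, false, num, true}; from E→J we get {λ, do, false, num, true}; from E→λ we get {λ}. So FIRST(E) = {λ, do, false, num, true}.
FOLLOW(S) includes $ since S is the start symbol.
FOLLOW(A): in J→A S do, A is followed by S do with FIRST {do, false, num, true}. Thus FOLLOW(A) = {do, false, num, true}.
FOLLOW(P): in A→E P J, P is followed by J with FIRST {λ, do, false, num, true}; in A→E P J, the suffix after P is nullable, so FOLLOW(P) ⊇ FOLLOW(A) = {do, false, num, true}. Thus FOLLOW(P) = {do, false, num, true}.
FOLLOW(E): in A→E P J, E is followed by P J with FIRST {λ, do, false, num, true}; in A→E P J, the suffix after E is nullable, so FOLLOW(E) ⊇ FOLLOW(A) = {do, false, num, true}. Thus FOLLOW(E) = {do, false, num, true}.
FOLLOW(J): in S→J true, J is followed by true with FIRST {true}; in A→E P J, the suffix after J is empty, so FOLLOW(J) ⊇ FOLLOW(A) = {do, false, num, true}; in E→J num J (occurrence 1), J is followed by num J with FIRST {num}; in E→J num J (occurrence 2), the suffix after J is empty, so FOLLOW(J) ⊇ FOLLOW(E) = {do, false, num, true}; in E→J, the suffix after J is empty, so FOLLOW(J) ⊇ FOLLOW(E) = {do, false, num, true}; in J→num J num, J is followed by num with FIRST {num}. Thus FOLLOW(J) = {do, false, num, true}.
FOLLOW(S): in S→num true S, the suffix after S is empty (adds nothing new); in J→A S do, S is followed by do with FIRST {do}; in J→S, the suffix after S is empty, so FOLLOW(S) ⊇ FOLLOW(J) = {do, false, num, true}. Thus FOLLOW(S) = {$, do, false, num, true}.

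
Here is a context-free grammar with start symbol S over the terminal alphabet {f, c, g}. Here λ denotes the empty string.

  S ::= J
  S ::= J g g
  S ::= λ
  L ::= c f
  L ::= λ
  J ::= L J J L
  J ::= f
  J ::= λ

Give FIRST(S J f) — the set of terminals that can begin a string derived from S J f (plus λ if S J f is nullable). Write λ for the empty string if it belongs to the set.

FIRST(L) = {λ, c}
FIRST(J) = {λ, c, f}  (via L J J L)
FIRST(S) = {λ, c, f, g}  (via J, J g g)
FIRST(S J f): take FIRST of each symbol in turn, carrying on past any symbol whose FIRST contains λ; result {c, f, g}.

{c, f, g}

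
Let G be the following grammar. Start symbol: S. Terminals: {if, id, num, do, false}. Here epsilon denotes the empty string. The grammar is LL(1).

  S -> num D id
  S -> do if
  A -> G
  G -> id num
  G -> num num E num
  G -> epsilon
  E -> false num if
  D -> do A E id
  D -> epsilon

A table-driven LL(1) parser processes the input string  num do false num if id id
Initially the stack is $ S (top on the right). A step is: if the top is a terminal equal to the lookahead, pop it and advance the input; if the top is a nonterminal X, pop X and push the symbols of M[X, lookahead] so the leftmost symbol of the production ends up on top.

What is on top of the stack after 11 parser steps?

step 1: stack=$ S  input=num do false num if id id $  — expand S -> num D id
step 2: stack=$ id D num  input=num do false num if id id $  — match num
step 3: stack=$ id D  input=do false num if id id $  — expand D -> do A E id
step 4: stack=$ id id E A do  input=do false num if id id $  — match do
step 5: stack=$ id id E A  input=false num if id id $  — expand A -> G
step 6: stack=$ id id E G  input=false num if id id $  — expand G -> epsilon
step 7: stack=$ id id E  input=false num if id id $  — expand E -> false num if
step 8: stack=$ id id if num false  input=false num if id id $  — match false
step 9: stack=$ id id if num  input=num if id id $  — match num
step 10: stack=$ id id if  input=if id id $  — match if
step 11: stack=$ id id  input=id id $  — match id
Stack after step 11: $ id (top = id).

id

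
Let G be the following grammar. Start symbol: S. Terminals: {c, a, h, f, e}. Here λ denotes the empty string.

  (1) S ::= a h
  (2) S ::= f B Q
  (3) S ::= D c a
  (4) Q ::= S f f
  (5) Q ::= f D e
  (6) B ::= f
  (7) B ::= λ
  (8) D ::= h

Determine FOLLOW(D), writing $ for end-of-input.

{c, e}

FIRST(B) = {λ, f}
FIRST(D) = {h}
FIRST(S) = {a, f, h}  (via D c a)
FIRST(Q) = {a, f, h}  (via S f f)
FOLLOW(S) includes $ since S is the start symbol.
FOLLOW(S): in Q::=S f f, S is followed by f f with FIRST {f}. Thus FOLLOW(S) = {$, f}.
FOLLOW(Q): in S::=f B Q, the suffix after Q is empty, so FOLLOW(Q) ⊇ FOLLOW(S) = {$, f}. Thus FOLLOW(Q) = {$, f}.
FOLLOW(B): in S::=f B Q, B is followed by Q with FIRST {a, f, h}. Thus FOLLOW(B) = {a, f, h}.
FOLLOW(D): in S::=D c a, D is followed by c a with FIRST {c}; in Q::=f D e, D is followed by e with FIRST {e}. Thus FOLLOW(D) = {c, e}.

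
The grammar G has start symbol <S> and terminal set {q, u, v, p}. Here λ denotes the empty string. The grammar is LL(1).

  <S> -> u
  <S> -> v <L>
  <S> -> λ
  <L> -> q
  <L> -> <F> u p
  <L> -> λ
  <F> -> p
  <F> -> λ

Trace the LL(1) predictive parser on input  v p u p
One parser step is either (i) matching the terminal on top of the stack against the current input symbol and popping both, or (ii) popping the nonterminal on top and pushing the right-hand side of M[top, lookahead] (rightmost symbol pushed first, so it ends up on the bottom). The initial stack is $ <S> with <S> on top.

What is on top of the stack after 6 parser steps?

     Stack      Input      Action
  1  $ <S>      v p u p $  expand <S> -> v <L>
  2  $ <L> v    v p u p $  match v
  3  $ <L>      p u p $    expand <L> -> <F> u p
  4  $ p u <F>  p u p $    expand <F> -> p
  5  $ p u p    p u p $    match p
  6  $ p u      u p $      match u
Stack after step 6: $ p (top = p).

p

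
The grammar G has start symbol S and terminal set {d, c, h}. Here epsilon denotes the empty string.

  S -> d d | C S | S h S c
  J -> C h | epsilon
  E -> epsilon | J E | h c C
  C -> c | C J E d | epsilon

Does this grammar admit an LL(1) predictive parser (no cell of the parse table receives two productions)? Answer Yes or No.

No

FIRST(S) = {c, d, h}
FIRST(J) = {epsilon, c, d, h}
FIRST(E) = {epsilon, c, d, h}
FIRST(C) = {epsilon, c, d, h}
FOLLOW(S) = {$, c, h}
FOLLOW(J) = {c, d, h}
FOLLOW(E) = {d}
FOLLOW(C) = {c, d, h}
Cell M[C, c] receives both C -> c and C -> C J E d and C -> epsilon — the grammar is not LL(1).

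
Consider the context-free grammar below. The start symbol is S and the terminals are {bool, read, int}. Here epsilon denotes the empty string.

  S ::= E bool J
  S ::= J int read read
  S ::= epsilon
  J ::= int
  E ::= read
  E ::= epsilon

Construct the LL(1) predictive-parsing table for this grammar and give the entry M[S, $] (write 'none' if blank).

S ::= epsilon

FIRST(J) = {int}
FIRST(E) = {epsilon, read}
FIRST(S) = {epsilon, bool, int, read}  (via E bool J, J int read read)
FOLLOW(S) includes $ since S is the start symbol.
FOLLOW(S): S appears on no right-hand side. Thus FOLLOW(S) = {$}.
For S ::= E bool J: FIRST(E bool J) = {bool, read}, so it goes in M[S, t] for t ∈ {bool, read}.
For S ::= J int read read: FIRST(J int read read) = {int}, so it goes in M[S, t] for t ∈ {int}.
For S ::= epsilon: FIRST(epsilon) = {epsilon}, so it goes in M[S, t] for t ∈ {}; since epsilon ∈ FIRST, also for every t ∈ FOLLOW(S) = {$}.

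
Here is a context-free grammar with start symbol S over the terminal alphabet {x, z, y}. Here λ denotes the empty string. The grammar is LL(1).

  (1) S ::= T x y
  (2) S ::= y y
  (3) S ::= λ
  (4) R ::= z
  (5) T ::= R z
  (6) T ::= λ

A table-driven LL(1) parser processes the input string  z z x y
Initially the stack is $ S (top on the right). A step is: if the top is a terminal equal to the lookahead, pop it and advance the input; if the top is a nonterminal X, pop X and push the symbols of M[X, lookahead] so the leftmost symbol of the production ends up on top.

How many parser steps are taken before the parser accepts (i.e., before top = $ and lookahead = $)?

7

step 1: stack=$ S  input=z z x y $  — expand S ::= T x y
step 2: stack=$ y x T  input=z z x y $  — expand T ::= R z
step 3: stack=$ y x z R  input=z z x y $  — expand R ::= z
step 4: stack=$ y x z z  input=z z x y $  — match z
step 5: stack=$ y x z  input=z x y $  — match z
step 6: stack=$ y x  input=x y $  — match x
step 7: stack=$ y  input=y $  — match y
Accept reached after 7 steps.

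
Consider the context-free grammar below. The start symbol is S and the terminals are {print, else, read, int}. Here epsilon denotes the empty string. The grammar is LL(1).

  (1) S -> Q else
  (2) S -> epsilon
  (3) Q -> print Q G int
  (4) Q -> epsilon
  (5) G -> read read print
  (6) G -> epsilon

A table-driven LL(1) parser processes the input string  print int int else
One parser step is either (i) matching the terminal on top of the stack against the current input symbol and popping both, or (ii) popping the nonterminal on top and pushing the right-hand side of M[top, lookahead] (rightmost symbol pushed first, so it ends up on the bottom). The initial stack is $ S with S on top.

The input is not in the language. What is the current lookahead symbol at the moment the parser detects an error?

int

     Stack                 Input                 Action
  1  $ S                   print int int else $  expand S -> Q else
  2  $ else Q              print int int else $  expand Q -> print Q G int
  3  $ else int G Q print  print int int else $  match print
  4  $ else int G Q        int int else $        expand Q -> epsilon
  5  $ else int G          int int else $        expand G -> epsilon
  6  $ else int            int int else $        match int
  7  $ else                int else $            error: top is terminal else but lookahead is int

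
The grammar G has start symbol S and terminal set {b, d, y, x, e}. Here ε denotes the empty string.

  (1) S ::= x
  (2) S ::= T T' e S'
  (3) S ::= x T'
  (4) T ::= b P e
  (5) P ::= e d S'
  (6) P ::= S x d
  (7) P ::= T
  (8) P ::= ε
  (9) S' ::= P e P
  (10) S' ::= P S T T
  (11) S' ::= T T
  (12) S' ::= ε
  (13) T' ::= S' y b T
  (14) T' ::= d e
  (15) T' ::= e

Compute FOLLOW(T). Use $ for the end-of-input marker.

{$, b, d, e, x, y}

FIRST(T): from T::=b P e we get {b}. So FIRST(T) = {b}.
FIRST(S): from S::=x we get {x}; from S::=T T' e S' we get {b}; from S::=x T' we get {x}. So FIRST(S) = {b, x}.
FIRST(P): from P::=e d S' we get {e}; from P::=S x d we get {b, x}; from P::=T we get {b}; from P::=ε we get {ε}. So FIRST(P) = {ε, b, e, x}.
FIRST(S'): from S'::=P e P we get {b, e, x}; from S'::=P S T T we get {b, e, x}; from S'::=T T we get {b}; from S'::=ε we get {ε}. So FIRST(S') = {ε, b, e, x}.
FIRST(T'): from T'::=S' y b T we get {b, e, x, y}; from T'::=d e we get {d}; from T'::=e we get {e}. So FIRST(T') = {b, d, e, x, y}.
FOLLOW(S) includes $ since S is the start symbol.
FOLLOW(S): in P::=S x d, S is followed by x d with FIRST {x}; in S'::=P S T T, S is followed by T T with FIRST {b}. Thus FOLLOW(S) = {$, b, x}.
FOLLOW(T'): in S::=T T' e S', T' is followed by e S' with FIRST {e}; in S::=x T', the suffix after T' is empty, so FOLLOW(T') ⊇ FOLLOW(S) = {$, b, x}. Thus FOLLOW(T') = {$, b, e, x}.
FOLLOW(T): in S::=T T' e S', T is followed by T' e S' with FIRST {b, d, e, x, y}; in P::=T, the suffix after T is empty, so FOLLOW(T) ⊇ FOLLOW(P) = {$, b, e, x, y}; in S'::=P S T T (occurrence 1), T is followed by T with FIRST {b}; in S'::=P S T T (occurrence 2), the suffix after T is empty, so FOLLOW(T) ⊇ FOLLOW(S') = {$, b, e, x, y}; in S'::=T T (occurrence 1), T is followed by T with FIRST {b}; in S'::=T T (occurrence 2), the suffix after T is empty, so FOLLOW(T) ⊇ FOLLOW(S') = {$, b, e, x, y}; in T'::=S' y b T, the suffix after T is empty, so FOLLOW(T) ⊇ FOLLOW(T') = {$, b, e, x}. Thus FOLLOW(T) = {$, b, d, e, x, y}.
FOLLOW(P): in T::=b P e, P is followed by e with FIRST {e}; in S'::=P e P (occurrence 1), P is followed by e P with FIRST {e}; in S'::=P e P (occurrence 2), the suffix after P is empty, so FOLLOW(P) ⊇ FOLLOW(S') = {$, b, e, x, y}; in S'::=P S T T, P is followed by S T T with FIRST {b, x}. Thus FOLLOW(P) = {$, b, e, x, y}.
FOLLOW(S'): in S::=T T' e S', the suffix after S' is empty, so FOLLOW(S') ⊇ FOLLOW(S) = {$, b, x}; in P::=e d S', the suffix after S' is empty, so FOLLOW(S') ⊇ FOLLOW(P) = {$, b, e, x, y}; in T'::=S' y b T, S' is followed by y b T with FIRST {y}. Thus FOLLOW(S') = {$, b, e, x, y}.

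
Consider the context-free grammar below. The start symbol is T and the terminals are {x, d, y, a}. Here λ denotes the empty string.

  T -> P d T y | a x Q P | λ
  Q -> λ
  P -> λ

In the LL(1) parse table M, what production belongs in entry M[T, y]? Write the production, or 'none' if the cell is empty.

T -> λ

FIRST(Q): from Q->λ we get {λ}. So FIRST(Q) = {λ}.
FIRST(P): from P->λ we get {λ}. So FIRST(P) = {λ}.
FIRST(T): from T->P d T y we get {d}; from T->a x Q P we get {a}; from T->λ we get {λ}. So FIRST(T) = {λ, a, d}.
FOLLOW(T) includes $ since T is the start symbol.
FOLLOW(T): in T->P d T y, T is followed by y with FIRST {y}. Thus FOLLOW(T) = {$, y}.
For T -> P d T y: FIRST(P d T y) = {d}, so it goes in M[T, t] for t ∈ {d}.
For T -> a x Q P: FIRST(a x Q P) = {a}, so it goes in M[T, t] for t ∈ {a}.
For T -> λ: FIRST(λ) = {λ}, so it goes in M[T, t] for t ∈ {}; since λ ∈ FIRST, also for every t ∈ FOLLOW(T) = {$, y}.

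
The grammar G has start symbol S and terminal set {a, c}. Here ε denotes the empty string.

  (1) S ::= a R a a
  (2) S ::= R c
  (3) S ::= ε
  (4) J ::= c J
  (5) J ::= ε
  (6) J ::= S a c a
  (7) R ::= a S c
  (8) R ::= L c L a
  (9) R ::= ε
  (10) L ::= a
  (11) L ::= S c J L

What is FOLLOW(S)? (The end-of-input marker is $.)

{$, a, c}

FIRST(S) = {ε, a, c}  (via R c)
FIRST(J) = {ε, a, c}  (via S a c a)
FIRST(L) = {a, c}  (via S c J L)
FIRST(R) = {ε, a, c}  (via L c L a)
FOLLOW(S) includes $ since S is the start symbol.
FOLLOW(S): in J::=S a c a, S is followed by a c a with FIRST {a}; in R::=a S c, S is followed by c with FIRST {c}; in L::=S c J L, S is followed by c J L with FIRST {c}. Thus FOLLOW(S) = {$, a, c}.
FOLLOW(J): in J::=c J, the suffix after J is empty (adds nothing new); in L::=S c J L, J is followed by L with FIRST {a, c}. Thus FOLLOW(J) = {a, c}.
FOLLOW(R): in S::=a R a a, R is followed by a a with FIRST {a}; in S::=R c, R is followed by c with FIRST {c}. Thus FOLLOW(R) = {a, c}.
FOLLOW(L): in R::=L c L a (occurrence 1), L is followed by c L a with FIRST {c}; in R::=L c L a (occurrence 2), L is followed by a with FIRST {a}; in L::=S c J L, the suffix after L is empty (adds nothing new). Thus FOLLOW(L) = {a, c}.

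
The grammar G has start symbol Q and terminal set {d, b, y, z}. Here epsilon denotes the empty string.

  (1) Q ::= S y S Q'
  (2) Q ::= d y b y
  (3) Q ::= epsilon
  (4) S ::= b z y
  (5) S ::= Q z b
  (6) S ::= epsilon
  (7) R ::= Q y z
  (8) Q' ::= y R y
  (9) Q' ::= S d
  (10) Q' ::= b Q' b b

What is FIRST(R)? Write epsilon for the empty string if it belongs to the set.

{b, d, y, z}

FIRST(Q): from Q::=S y S Q' we get {b, d, y, z}; from Q::=d y b y we get {d}; from Q::=epsilon we get {epsilon}. So FIRST(Q) = {epsilon, b, d, y, z}.
FIRST(S): from S::=b z y we get {b}; from S::=Q z b we get {b, d, y, z}; from S::=epsilon we get {epsilon}. So FIRST(S) = {epsilon, b, d, y, z}.
FIRST(R): from R::=Q y z we get {b, d, y, z}. So FIRST(R) = {b, d, y, z}.
FIRST(Q'): from Q'::=y R y we get {y}; from Q'::=S d we get {b, d, y, z}; from Q'::=b Q' b b we get {b}. So FIRST(Q') = {b, d, y, z}.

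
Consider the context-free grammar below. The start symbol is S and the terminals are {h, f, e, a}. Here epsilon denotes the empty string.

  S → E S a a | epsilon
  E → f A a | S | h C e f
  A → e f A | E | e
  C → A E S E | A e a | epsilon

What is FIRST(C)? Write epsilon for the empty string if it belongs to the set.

FIRST(S): from S→E S a a we get {a, f, h}; from S→epsilon we get {epsilon}. So FIRST(S) = {epsilon, a, f, h}.
FIRST(E): from E→f A a we get {f}; from E→S we get {epsilon, a, f, h}; from E→h C e f we get {h}. So FIRST(E) = {epsilon, a, f, h}.
FIRST(A): from A→e f A we get {e}; from A→E we get {epsilon, a, f, h}; from A→e we get {e}. So FIRST(A) = {epsilon, a, e, f, h}.
FIRST(C): from C→A E S E we get {epsilon, a, e, f, h}; from C→A e a we get {a, e, f, h}; from C→epsilon we get {epsilon}. So FIRST(C) = {epsilon, a, e, f, h}.

{epsilon, a, e, f, h}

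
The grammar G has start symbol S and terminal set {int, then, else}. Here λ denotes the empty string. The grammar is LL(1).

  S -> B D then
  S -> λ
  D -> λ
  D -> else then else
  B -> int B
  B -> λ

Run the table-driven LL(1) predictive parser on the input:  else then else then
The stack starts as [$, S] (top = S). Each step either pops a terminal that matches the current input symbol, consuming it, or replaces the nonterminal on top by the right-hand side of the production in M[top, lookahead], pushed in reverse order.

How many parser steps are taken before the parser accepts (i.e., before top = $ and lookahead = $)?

     Stack                  Input                  Action
  1  $ S                    else then else then $  expand S -> B D then
  2  $ then D B             else then else then $  expand B -> λ
  3  $ then D               else then else then $  expand D -> else then else
  4  $ then else then else  else then else then $  match else
  5  $ then else then       then else then $       match then
  6  $ then else            else then $            match else
  7  $ then                 then $                 match then
Accept reached after 7 steps.

7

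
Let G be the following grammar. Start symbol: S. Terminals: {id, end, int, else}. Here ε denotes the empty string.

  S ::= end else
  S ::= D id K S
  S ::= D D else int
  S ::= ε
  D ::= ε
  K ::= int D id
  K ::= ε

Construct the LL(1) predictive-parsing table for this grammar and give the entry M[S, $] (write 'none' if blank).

FIRST(D): from D::=ε we get {ε}. So FIRST(D) = {ε}.
FIRST(K): from K::=int D id we get {int}; from K::=ε we get {ε}. So FIRST(K) = {ε, int}.
FIRST(S): from S::=end else we get {end}; from S::=D id K S we get {id}; from S::=D D else int we get {else}; from S::=ε we get {ε}. So FIRST(S) = {ε, else, end, id}.
FOLLOW(S) includes $ since S is the start symbol.
FOLLOW(S): in S::=D id K S, the suffix after S is empty (adds nothing new). Thus FOLLOW(S) = {$}.
For S ::= end else: FIRST(end else) = {end}, so it goes in M[S, t] for t ∈ {end}.
For S ::= D id K S: FIRST(D id K S) = {id}, so it goes in M[S, t] for t ∈ {id}.
For S ::= D D else int: FIRST(D D else int) = {else}, so it goes in M[S, t] for t ∈ {else}.
For S ::= ε: FIRST(ε) = {ε}, so it goes in M[S, t] for t ∈ {}; since ε ∈ FIRST, also for every t ∈ FOLLOW(S) = {$}.

S ::= ε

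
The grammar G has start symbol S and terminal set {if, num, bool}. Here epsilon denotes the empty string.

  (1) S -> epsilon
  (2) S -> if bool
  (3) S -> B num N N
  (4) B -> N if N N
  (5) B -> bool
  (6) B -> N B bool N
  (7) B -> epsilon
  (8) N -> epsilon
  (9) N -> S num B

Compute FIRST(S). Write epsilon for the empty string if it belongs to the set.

FIRST(S) = {epsilon, bool, if, num}  (via B num N N)
FIRST(N) = {epsilon, bool, if, num}  (via S num B)
FIRST(B) = {epsilon, bool, if, num}  (via N if N N, N B bool N)

{epsilon, bool, if, num}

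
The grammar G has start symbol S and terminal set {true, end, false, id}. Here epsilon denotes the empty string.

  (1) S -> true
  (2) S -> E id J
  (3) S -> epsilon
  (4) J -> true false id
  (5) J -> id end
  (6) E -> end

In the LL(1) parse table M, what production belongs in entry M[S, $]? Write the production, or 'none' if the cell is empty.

S -> epsilon

FIRST(J): from J->true false id we get {true}; from J->id end we get {id}. So FIRST(J) = {id, true}.
FIRST(E): from E->end we get {end}. So FIRST(E) = {end}.
FIRST(S): from S->true we get {true}; from S->E id J we get {end}; from S->epsilon we get {epsilon}. So FIRST(S) = {epsilon, end, true}.
FOLLOW(S) includes $ since S is the start symbol.
FOLLOW(S): S appears on no right-hand side. Thus FOLLOW(S) = {$}.
For S -> true: FIRST(true) = {true}, so it goes in M[S, t] for t ∈ {true}.
For S -> E id J: FIRST(E id J) = {end}, so it goes in M[S, t] for t ∈ {end}.
For S -> epsilon: FIRST(epsilon) = {epsilon}, so it goes in M[S, t] for t ∈ {}; since epsilon ∈ FIRST, also for every t ∈ FOLLOW(S) = {$}.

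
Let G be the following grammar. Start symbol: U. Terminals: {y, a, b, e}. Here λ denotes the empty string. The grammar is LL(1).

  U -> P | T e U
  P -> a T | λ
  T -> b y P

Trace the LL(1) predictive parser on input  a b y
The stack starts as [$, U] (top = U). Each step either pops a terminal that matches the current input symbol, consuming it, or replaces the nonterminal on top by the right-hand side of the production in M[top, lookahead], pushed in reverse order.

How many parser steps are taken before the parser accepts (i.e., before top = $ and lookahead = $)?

7

     Stack    Input    Action
  1  $ U      a b y $  expand U -> P
  2  $ P      a b y $  expand P -> a T
  3  $ T a    a b y $  match a
  4  $ T      b y $    expand T -> b y P
  5  $ P y b  b y $    match b
  6  $ P y    y $      match y
  7  $ P      $        expand P -> λ
Accept reached after 7 steps.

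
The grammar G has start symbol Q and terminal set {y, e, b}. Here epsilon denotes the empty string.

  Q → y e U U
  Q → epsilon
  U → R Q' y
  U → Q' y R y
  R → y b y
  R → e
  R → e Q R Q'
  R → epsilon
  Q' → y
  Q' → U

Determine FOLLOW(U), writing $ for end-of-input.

{$, e, y}

FIRST(Q) = {epsilon, y}
FIRST(R) = {epsilon, e, y}
FIRST(U) = {e, y}  (via R Q' y, Q' y R y)
FIRST(Q') = {e, y}  (via U)
FOLLOW(Q) includes $ since Q is the start symbol.
FOLLOW(Q): in R→e Q R Q', Q is followed by R Q' with FIRST {e, y}. Thus FOLLOW(Q) = {$, e, y}.
FOLLOW(R): in U→R Q' y, R is followed by Q' y with FIRST {e, y}; in U→Q' y R y, R is followed by y with FIRST {y}; in R→e Q R Q', R is followed by Q' with FIRST {e, y}. Thus FOLLOW(R) = {e, y}.
FOLLOW(Q'): in U→R Q' y, Q' is followed by y with FIRST {y}; in U→Q' y R y, Q' is followed by y R y with FIRST {y}; in R→e Q R Q', the suffix after Q' is empty, so FOLLOW(Q') ⊇ FOLLOW(R) = {e, y}. Thus FOLLOW(Q') = {e, y}.
FOLLOW(U): in Q→y e U U (occurrence 1), U is followed by U with FIRST {e, y}; in Q→y e U U (occurrence 2), the suffix after U is empty, so FOLLOW(U) ⊇ FOLLOW(Q) = {$, e, y}; in Q'→U, the suffix after U is empty, so FOLLOW(U) ⊇ FOLLOW(Q') = {e, y}. Thus FOLLOW(U) = {$, e, y}.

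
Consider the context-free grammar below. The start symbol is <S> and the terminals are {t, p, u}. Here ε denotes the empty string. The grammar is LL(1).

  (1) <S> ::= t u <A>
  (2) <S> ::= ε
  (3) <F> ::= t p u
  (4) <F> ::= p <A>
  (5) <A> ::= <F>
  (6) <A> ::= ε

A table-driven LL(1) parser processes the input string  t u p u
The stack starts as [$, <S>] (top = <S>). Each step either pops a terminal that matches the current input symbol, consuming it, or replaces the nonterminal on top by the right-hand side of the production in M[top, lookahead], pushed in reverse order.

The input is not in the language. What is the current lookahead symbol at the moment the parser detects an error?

u

     Stack      Input      Action
  1  $ <S>      t u p u $  expand <S> ::= t u <A>
  2  $ <A> u t  t u p u $  match t
  3  $ <A> u    u p u $    match u
  4  $ <A>      p u $      expand <A> ::= <F>
  5  $ <F>      p u $      expand <F> ::= p <A>
  6  $ <A> p    p u $      match p
  7  $ <A>      u $        error: M[<A>, u] is empty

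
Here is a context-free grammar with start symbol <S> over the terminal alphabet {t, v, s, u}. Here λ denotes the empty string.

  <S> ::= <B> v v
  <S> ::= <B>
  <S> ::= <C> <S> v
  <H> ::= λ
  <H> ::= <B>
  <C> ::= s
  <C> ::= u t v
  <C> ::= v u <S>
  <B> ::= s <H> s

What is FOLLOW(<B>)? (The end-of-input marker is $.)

{$, s, u, v}

FIRST(<C>) = {s, u, v}
FIRST(<B>) = {s}
FIRST(<S>) = {s, u, v}  (via <B> v v, <B>, <C> <S> v)
FIRST(<H>) = {λ, s}  (via <B>)
FOLLOW(<S>) includes $ since <S> is the start symbol.
FOLLOW(<H>): in <B>::=s <H> s, <H> is followed by s with FIRST {s}. Thus FOLLOW(<H>) = {s}.
FOLLOW(<C>): in <S>::=<C> <S> v, <C> is followed by <S> v with FIRST {s, u, v}. Thus FOLLOW(<C>) = {s, u, v}.
FOLLOW(<S>): in <S>::=<C> <S> v, <S> is followed by v with FIRST {v}; in <C>::=v u <S>, the suffix after <S> is empty, so FOLLOW(<S>) ⊇ FOLLOW(<C>) = {s, u, v}. Thus FOLLOW(<S>) = {$, s, u, v}.
FOLLOW(<B>): in <S>::=<B> v v, <B> is followed by v v with FIRST {v}; in <S>::=<B>, the suffix after <B> is empty, so FOLLOW(<B>) ⊇ FOLLOW(<S>) = {$, s, u, v}; in <H>::=<B>, the suffix after <B> is empty, so FOLLOW(<B>) ⊇ FOLLOW(<H>) = {s}. Thus FOLLOW(<B>) = {$, s, u, v}.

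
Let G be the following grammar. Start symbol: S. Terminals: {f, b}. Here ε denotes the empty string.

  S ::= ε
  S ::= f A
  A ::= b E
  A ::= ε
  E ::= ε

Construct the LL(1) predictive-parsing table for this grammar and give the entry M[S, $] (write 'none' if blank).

FIRST(S): from S::=ε we get {ε}; from S::=f A we get {f}. So FIRST(S) = {ε, f}.
FIRST(A): from A::=b E we get {b}; from A::=ε we get {ε}. So FIRST(A) = {ε, b}.
FIRST(E): from E::=ε we get {ε}. So FIRST(E) = {ε}.
FOLLOW(S) includes $ since S is the start symbol.
FOLLOW(S): S appears on no right-hand side. Thus FOLLOW(S) = {$}.
For S ::= ε: FIRST(ε) = {ε}, so it goes in M[S, t] for t ∈ {}; since ε ∈ FIRST, also for every t ∈ FOLLOW(S) = {$}.
For S ::= f A: FIRST(f A) = {f}, so it goes in M[S, t] for t ∈ {f}.

S ::= ε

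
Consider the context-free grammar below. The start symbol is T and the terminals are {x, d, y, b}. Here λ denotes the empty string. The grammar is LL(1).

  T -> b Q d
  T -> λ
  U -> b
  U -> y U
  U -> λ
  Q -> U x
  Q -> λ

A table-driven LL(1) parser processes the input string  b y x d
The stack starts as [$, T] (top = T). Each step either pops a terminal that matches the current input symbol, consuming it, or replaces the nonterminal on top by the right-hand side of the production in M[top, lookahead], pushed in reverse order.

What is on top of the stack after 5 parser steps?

step 1: stack=$ T  input=b y x d $  — expand T -> b Q d
step 2: stack=$ d Q b  input=b y x d $  — match b
step 3: stack=$ d Q  input=y x d $  — expand Q -> U x
step 4: stack=$ d x U  input=y x d $  — expand U -> y U
step 5: stack=$ d x U y  input=y x d $  — match y
Stack after step 5: $ d x U (top = U).

U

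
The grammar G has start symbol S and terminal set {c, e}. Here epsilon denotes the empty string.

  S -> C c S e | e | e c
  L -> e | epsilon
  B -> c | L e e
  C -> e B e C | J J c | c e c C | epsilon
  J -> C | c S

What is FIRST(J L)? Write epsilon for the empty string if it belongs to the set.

FIRST(L): from L->e we get {e}; from L->epsilon we get {epsilon}. So FIRST(L) = {epsilon, e}.
FIRST(B): from B->c we get {c}; from B->L e e we get {e}. So FIRST(B) = {c, e}.
FIRST(S): from S->C c S e we get {c, e}; from S->e we get {e}; from S->e c we get {e}. So FIRST(S) = {c, e}.
FIRST(C): from C->e B e C we get {e}; from C->J J c we get {c, e}; from C->c e c C we get {c}; from C->epsilon we get {epsilon}. So FIRST(C) = {epsilon, c, e}.
FIRST(J): from J->C we get {epsilon, c, e}; from J->c S we get {c}. So FIRST(J) = {epsilon, c, e}.
FIRST(J L): take FIRST of each symbol in turn, carrying on past any symbol whose FIRST contains epsilon; result {epsilon, c, e}.

{epsilon, c, e}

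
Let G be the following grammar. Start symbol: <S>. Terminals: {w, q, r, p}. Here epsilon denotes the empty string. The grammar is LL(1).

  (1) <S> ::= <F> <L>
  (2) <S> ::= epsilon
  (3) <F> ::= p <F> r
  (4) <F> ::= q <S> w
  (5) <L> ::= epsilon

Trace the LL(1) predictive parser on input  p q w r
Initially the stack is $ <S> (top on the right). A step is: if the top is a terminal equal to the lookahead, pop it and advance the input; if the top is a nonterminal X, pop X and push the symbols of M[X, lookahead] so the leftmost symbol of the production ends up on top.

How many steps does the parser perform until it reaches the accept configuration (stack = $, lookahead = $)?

     Stack            Input      Action
  1  $ <S>            p q w r $  expand <S> ::= <F> <L>
  2  $ <L> <F>        p q w r $  expand <F> ::= p <F> r
  3  $ <L> r <F> p    p q w r $  match p
  4  $ <L> r <F>      q w r $    expand <F> ::= q <S> w
  5  $ <L> r w <S> q  q w r $    match q
  6  $ <L> r w <S>    w r $      expand <S> ::= epsilon
  7  $ <L> r w        w r $      match w
  8  $ <L> r          r $        match r
  9  $ <L>            $          expand <L> ::= epsilon
Accept reached after 9 steps.

9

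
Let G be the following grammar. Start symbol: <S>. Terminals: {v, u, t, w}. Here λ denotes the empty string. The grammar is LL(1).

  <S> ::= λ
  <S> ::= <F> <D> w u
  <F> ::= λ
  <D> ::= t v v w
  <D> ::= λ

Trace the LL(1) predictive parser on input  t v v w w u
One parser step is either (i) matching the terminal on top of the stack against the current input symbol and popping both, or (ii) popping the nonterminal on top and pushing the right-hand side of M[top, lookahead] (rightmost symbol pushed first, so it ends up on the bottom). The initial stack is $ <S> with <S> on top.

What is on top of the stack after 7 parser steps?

w

step 1: stack=$ <S>  input=t v v w w u $  — expand <S> ::= <F> <D> w u
step 2: stack=$ u w <D> <F>  input=t v v w w u $  — expand <F> ::= λ
step 3: stack=$ u w <D>  input=t v v w w u $  — expand <D> ::= t v v w
step 4: stack=$ u w w v v t  input=t v v w w u $  — match t
step 5: stack=$ u w w v v  input=v v w w u $  — match v
step 6: stack=$ u w w v  input=v w w u $  — match v
step 7: stack=$ u w w  input=w w u $  — match w
Stack after step 7: $ u w (top = w).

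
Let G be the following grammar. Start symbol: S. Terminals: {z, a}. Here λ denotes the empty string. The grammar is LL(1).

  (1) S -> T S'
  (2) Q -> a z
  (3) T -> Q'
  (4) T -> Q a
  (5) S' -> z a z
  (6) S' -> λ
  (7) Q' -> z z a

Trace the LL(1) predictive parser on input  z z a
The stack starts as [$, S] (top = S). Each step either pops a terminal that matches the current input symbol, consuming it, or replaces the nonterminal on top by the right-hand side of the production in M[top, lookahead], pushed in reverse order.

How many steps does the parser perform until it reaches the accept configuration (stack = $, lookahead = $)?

     Stack       Input    Action
  1  $ S         z z a $  expand S -> T S'
  2  $ S' T      z z a $  expand T -> Q'
  3  $ S' Q'     z z a $  expand Q' -> z z a
  4  $ S' a z z  z z a $  match z
  5  $ S' a z    z a $    match z
  6  $ S' a      a $      match a
  7  $ S'        $        expand S' -> λ
Accept reached after 7 steps.

7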